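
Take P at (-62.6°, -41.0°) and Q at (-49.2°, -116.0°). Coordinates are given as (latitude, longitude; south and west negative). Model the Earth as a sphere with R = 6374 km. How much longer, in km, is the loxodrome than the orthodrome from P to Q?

Great circle: cos σ = sin φ₁ sin φ₂ + cos φ₁ cos φ₂ cos Δλ,  σ = 0.7229 rad → d_gc = 4607.7 km
Rhumb line: Δψ = +0.4224, q = Δφ/Δψ = 0.5537, d_rh = R√(Δφ²+q²Δλ²) = 4854.5 km
Excess = 4854.5 − 4607.7 = 246.8 ≈ 247 km

247 km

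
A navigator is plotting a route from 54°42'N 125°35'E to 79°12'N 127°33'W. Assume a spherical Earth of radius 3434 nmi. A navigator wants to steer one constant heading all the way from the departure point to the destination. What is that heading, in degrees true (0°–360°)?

56.9°

Δψ = ln[tan(π/4+φ₂/2)/tan(π/4+φ₁/2)] = +1.2137
Δλ = +1.8652 rad (taken the short way round)
course = atan2(Δλ, Δψ) = 56.95°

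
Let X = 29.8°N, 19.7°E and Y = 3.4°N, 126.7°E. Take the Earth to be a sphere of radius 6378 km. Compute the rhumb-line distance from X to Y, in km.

11671 km

Rhumb course C = atan2(Δλ, Δψ) with Δψ = ln[tan(π/4+φ₂/2)/tan(π/4+φ₁/2)] = -0.4859, Δλ = +1.8675 → C = 104.58°
d = R·|Δφ| / |cos C| = 6378·0.46077 / 0.25181 = 11671 km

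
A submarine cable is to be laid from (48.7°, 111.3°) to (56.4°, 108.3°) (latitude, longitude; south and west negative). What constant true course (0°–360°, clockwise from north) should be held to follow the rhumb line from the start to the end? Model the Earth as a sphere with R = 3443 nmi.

346.7°

Meridional parts: M(φ₁)=+0.9759, M(φ₂)=+1.1976 → ΔM = +0.2217;  Δλ = -0.0524 rad
tan C = Δλ / ΔM = -0.2361 → C = 346.71°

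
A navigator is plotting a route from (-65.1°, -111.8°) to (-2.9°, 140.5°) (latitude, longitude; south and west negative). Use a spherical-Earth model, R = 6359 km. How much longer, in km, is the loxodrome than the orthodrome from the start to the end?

Great circle: cos σ = sin φ₁ sin φ₂ + cos φ₁ cos φ₂ cos Δλ,  σ = 1.6528 rad → d_gc = 10510.4 km
Rhumb line: Δψ = +1.4600, q = Δφ/Δψ = 0.7436, d_rh = R√(Δφ²+q²Δλ²) = 11254.1 km
Excess = 11254.1 − 10510.4 = 743.7 ≈ 744 km

744 km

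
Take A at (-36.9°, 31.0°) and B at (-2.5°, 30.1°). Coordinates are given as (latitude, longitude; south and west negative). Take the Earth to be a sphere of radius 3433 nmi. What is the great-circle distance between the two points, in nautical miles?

Haversine: a = sin²(Δφ/2)+cos φ₁ cos φ₂ sin²(Δλ/2) = 0.08749;  σ = 2·atan2(√a,√(1−a))
σ = 34.410° → d = Rσ = 3433·0.60057 = 2062 nmi

2062 nmi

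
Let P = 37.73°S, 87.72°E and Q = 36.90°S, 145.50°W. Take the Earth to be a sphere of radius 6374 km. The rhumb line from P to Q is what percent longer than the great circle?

11.2%

Great circle: σ = 1.5821 rad → d_gc = Rσ = 10084.1 km
Rhumb: Δφ = +0.0145, Δλ = +2.2127, Δψ = +0.0182, q = Δφ/Δψ = 0.7953 → d_rh = R√(Δφ²+q²Δλ²) = 11217.2 km
Excess = (11217.2 − 10084.1) / 10084.1 = 1133.1 / 10084.1 = 11.24% ≈ 11.2%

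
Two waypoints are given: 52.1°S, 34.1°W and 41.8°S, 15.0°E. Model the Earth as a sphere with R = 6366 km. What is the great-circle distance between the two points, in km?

cos σ = sin φ₁ sin φ₂ + cos φ₁ cos φ₂ cos Δλ
      = sin(-52.10°)sin(-41.80°) + cos(-52.10°)cos(-41.80°)cos(49.10°) = 0.8258
σ = 34.332° → d = Rσ = 6366·0.59921 = 3815 km

3815 km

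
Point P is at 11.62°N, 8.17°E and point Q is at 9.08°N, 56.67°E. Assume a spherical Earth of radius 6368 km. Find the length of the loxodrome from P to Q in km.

5310 km

Δψ = ln[tan(π/4+φ₂/2)/tan(π/4+φ₁/2)] = -0.0451;  Δφ = -0.0443 rad,  Δλ = +0.8465 rad
q = Δφ/Δψ = 0.9836
d = R·√(Δφ² + q²Δλ²) = 6368·0.83382 = 5310 km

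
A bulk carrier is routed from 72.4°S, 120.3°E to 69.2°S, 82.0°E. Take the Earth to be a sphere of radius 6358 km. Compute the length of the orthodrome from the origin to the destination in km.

cos σ = sin φ₁ sin φ₂ + cos φ₁ cos φ₂ cos Δλ
      = sin(-72.40°)sin(-69.20°) + cos(-72.40°)cos(-69.20°)cos(-38.30°) = 0.9753
σ = 12.753° → d = Rσ = 6358·0.22258 = 1415 km

1415 km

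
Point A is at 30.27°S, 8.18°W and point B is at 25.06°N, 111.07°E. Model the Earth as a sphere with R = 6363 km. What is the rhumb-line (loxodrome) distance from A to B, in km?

14111 km

Δψ = ln[tan(π/4+φ₂/2)/tan(π/4+φ₁/2)] = +1.0068;  Δφ = +0.9657 rad,  Δλ = +2.0813 rad
q = Δφ/Δψ = 0.9592
d = R·√(Δφ² + q²Δλ²) = 6363·2.21765 = 14111 km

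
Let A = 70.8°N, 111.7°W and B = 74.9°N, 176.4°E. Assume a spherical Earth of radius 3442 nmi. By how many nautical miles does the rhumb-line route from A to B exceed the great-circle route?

Great circle: cos σ = sin φ₁ sin φ₂ + cos φ₁ cos φ₂ cos Δλ,  σ = 0.3529 rad → d_gc = 1214.6 nmi
Rhumb line: Δψ = +0.2438, q = Δφ/Δψ = 0.2935, d_rh = R√(Δφ²+q²Δλ²) = 1291.4 nmi
Excess = 1291.4 − 1214.6 = 76.8 ≈ 77 nmi

77 nmi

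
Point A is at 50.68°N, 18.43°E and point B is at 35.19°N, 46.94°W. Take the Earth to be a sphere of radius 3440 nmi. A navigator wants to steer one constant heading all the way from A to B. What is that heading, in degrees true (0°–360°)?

Δψ = ln[tan(π/4+φ₂/2)/tan(π/4+φ₁/2)] = -0.3724
Δλ = -1.1409 rad (taken the short way round)
course = atan2(Δλ, Δψ) = 251.92°

251.9°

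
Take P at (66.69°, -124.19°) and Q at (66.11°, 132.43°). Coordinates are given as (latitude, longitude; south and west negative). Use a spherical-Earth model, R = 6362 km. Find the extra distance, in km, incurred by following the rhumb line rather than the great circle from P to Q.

Great circle: cos σ = sin φ₁ sin φ₂ + cos φ₁ cos φ₂ cos Δλ,  σ = 0.6391 rad → d_gc = 4066.2 km
Rhumb line: Δψ = -0.0253, q = Δφ/Δψ = 0.4003, d_rh = R√(Δφ²+q²Δλ²) = 4595.9 km
Excess = 4595.9 − 4066.2 = 529.7 ≈ 530 km

530 km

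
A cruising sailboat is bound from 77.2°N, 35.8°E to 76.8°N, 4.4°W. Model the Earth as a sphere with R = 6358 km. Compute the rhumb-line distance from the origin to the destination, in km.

Δψ = ln[tan(π/4+φ₂/2)/tan(π/4+φ₁/2)] = -0.0310;  Δφ = -0.0070 rad,  Δλ = -0.7016 rad
q = Δφ/Δψ = 0.2249
d = R·√(Δφ² + q²Δλ²) = 6358·0.15797 = 1004 km

1004 km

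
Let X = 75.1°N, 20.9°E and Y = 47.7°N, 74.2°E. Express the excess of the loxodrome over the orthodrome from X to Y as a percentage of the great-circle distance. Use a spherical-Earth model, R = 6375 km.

2.8%

Great circle: σ = 0.6126 rad → d_gc = Rσ = 3905.02 km
Rhumb: Δφ = -0.4782, Δλ = +0.9303, Δψ = -1.0847, q = Δφ/Δψ = 0.4409 → d_rh = R√(Δφ²+q²Δλ²) = 4016.28 km
Excess = (4016.28 − 3905.02) / 3905.02 = 111.26 / 3905.02 = 2.849% ≈ 2.8%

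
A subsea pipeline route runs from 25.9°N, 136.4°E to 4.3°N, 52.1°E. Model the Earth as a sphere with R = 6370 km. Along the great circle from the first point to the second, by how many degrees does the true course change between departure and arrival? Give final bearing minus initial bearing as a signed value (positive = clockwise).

-27.0°

Initial bearing θ₁ = atan2(sin Δλ cos φ₂, cos φ₁ sin φ₂ − sin φ₁ cos φ₂ cos Δλ) = 271.40°
Final bearing θ₂ = (initial bearing from the destination back to the start) + 180° = 244.40°
Δθ = θ₂ − θ₁ = -27.0°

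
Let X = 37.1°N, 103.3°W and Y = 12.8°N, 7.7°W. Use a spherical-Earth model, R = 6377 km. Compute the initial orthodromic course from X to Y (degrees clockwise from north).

76.4°

N = sin Δλ·cos φ₂ = +0.9705;  D = cos φ₁ sin φ₂ − sin φ₁ cos φ₂ cos Δλ = +0.2341
initial course = atan2(N, D) = 76.44°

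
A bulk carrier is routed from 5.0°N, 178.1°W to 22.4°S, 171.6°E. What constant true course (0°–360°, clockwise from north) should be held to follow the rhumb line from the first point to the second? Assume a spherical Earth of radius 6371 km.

Meridional parts: M(φ₁)=+0.0874, M(φ₂)=-0.4013 → ΔM = -0.4887;  Δλ = -0.1798 rad
tan C = Δλ / ΔM = +0.3679 → C = 200.20°

200.2°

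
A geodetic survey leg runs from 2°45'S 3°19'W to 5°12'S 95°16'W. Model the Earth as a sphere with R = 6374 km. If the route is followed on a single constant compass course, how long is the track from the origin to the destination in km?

Δψ = ln[tan(π/4+φ₂/2)/tan(π/4+φ₁/2)] = -0.0429;  Δφ = -0.0428 rad,  Δλ = -1.6048 rad
q = Δφ/Δψ = 0.9975
d = R·√(Δφ² + q²Δλ²) = 6374·1.60142 = 10207 km

10207 km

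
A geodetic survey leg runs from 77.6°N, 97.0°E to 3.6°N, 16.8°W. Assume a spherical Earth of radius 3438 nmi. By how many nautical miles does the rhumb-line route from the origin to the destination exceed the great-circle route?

549 nmi

Great circle: cos σ = sin φ₁ sin φ₂ + cos φ₁ cos φ₂ cos Δλ,  σ = 1.5960 rad → d_gc = 5486.9 nmi
Rhumb line: Δψ = -2.1569, q = Δφ/Δψ = 0.5988, d_rh = R√(Δφ²+q²Δλ²) = 6036.2 nmi
Excess = 6036.2 − 5486.9 = 549.3 ≈ 549 nmi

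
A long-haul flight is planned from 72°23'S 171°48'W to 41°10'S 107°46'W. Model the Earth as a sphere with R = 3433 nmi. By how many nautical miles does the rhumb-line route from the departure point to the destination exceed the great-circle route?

101 nmi

Great circle: cos σ = sin φ₁ sin φ₂ + cos φ₁ cos φ₂ cos Δλ,  σ = 0.7567 rad → d_gc = 2597.6 nmi
Rhumb line: Δψ = +1.0749, q = Δφ/Δψ = 0.5069, d_rh = R√(Δφ²+q²Δλ²) = 2698.2 nmi
Excess = 2698.2 − 2597.6 = 100.6 ≈ 101 nmi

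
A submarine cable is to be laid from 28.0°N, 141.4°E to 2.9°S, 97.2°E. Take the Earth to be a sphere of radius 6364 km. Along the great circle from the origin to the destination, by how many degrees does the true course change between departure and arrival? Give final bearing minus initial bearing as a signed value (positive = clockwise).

At departure: θ₁ = atan2(sin Δλ cos φ₂, cos φ₁ sin φ₂ − sin φ₁ cos φ₂ cos Δλ) = 241.32°
At arrival: θ₂ = atan2(sin Δλ cos φ₁, −cos φ₂ sin φ₁ + sin φ₂ cos φ₁ cos Δλ) = 230.86°
Δθ = θ₂ − θ₁ = -10.5°

-10.5°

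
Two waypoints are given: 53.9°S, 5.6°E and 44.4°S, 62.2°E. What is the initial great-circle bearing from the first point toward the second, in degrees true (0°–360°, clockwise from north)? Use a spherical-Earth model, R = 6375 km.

99.0°

θ = atan2( sin Δλ·cos φ₂ ,  cos φ₁ sin φ₂ − sin φ₁ cos φ₂ cos Δλ )
  = atan2(+0.5965, -0.0945) = 99.00°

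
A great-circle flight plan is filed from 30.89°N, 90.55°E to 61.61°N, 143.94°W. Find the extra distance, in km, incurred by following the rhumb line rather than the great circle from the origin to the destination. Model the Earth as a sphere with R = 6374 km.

Great circle: cos σ = sin φ₁ sin φ₂ + cos φ₁ cos φ₂ cos Δλ,  σ = 1.3545 rad → d_gc = 8633.4 km
Rhumb line: Δψ = +0.8073, q = Δφ/Δψ = 0.6642, d_rh = R√(Δφ²+q²Δλ²) = 9883.4 km
Excess = 9883.4 − 8633.4 = 1250.0 ≈ 1250 km

1250 km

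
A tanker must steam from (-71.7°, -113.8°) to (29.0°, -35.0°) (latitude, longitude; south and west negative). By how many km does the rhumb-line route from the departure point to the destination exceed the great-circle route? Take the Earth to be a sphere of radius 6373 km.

Great circle: cos σ = sin φ₁ sin φ₂ + cos φ₁ cos φ₂ cos Δλ,  σ = 1.9899 rad → d_gc = 12681.7 km
Rhumb line: Δψ = +2.3552, q = Δφ/Δψ = 0.7462, d_rh = R√(Δφ²+q²Δλ²) = 12970.8 km
Excess = 12970.8 − 12681.7 = 289.1 ≈ 289 km

289 km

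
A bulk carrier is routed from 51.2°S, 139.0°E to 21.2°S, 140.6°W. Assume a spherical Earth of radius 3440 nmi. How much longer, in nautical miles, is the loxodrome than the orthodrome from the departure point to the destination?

Great circle: cos σ = sin φ₁ sin φ₂ + cos φ₁ cos φ₂ cos Δλ,  σ = 1.1818 rad → d_gc = 4065.4 nmi
Rhumb line: Δψ = +0.6649, q = Δφ/Δψ = 0.7875, d_rh = R√(Δφ²+q²Δλ²) = 4206.3 nmi
Excess = 4206.3 − 4065.4 = 140.9 ≈ 141 nmi

141 nmi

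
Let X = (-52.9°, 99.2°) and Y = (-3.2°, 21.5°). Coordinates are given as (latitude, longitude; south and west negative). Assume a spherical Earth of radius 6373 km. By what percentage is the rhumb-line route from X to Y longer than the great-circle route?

Great circle: σ = 1.3971 rad → d_gc = Rσ = 8903.7 km
Rhumb: Δφ = +0.8674, Δλ = -1.3561, Δψ = +1.0361, q = Δφ/Δψ = 0.8372 → d_rh = R√(Δφ²+q²Δλ²) = 9106.0 km
Excess = (9106.0 − 8903.7) / 8903.7 = 202.3 / 8903.7 = 2.27% ≈ 2.3%

2.3%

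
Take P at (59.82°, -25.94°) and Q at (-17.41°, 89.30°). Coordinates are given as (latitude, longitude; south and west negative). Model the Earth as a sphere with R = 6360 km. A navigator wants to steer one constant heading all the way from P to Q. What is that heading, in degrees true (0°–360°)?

128.8°

Meridional parts: M(φ₁)=+1.3107, M(φ₂)=-0.3086 → ΔM = -1.6193;  Δλ = +2.0113 rad
tan C = Δλ / ΔM = -1.2421 → C = 128.84°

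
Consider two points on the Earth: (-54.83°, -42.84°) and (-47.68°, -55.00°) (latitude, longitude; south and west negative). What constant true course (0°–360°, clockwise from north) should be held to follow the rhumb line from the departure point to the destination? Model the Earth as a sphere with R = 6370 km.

313.3°

Meridional parts: M(φ₁)=-1.1491, M(φ₂)=-0.9491 → ΔM = +0.1999;  Δλ = -0.2122 rad
tan C = Δλ / ΔM = -1.0615 → C = 313.29°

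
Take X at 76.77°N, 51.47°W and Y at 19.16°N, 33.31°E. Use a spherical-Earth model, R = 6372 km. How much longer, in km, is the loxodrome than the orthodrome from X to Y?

Great circle: cos σ = sin φ₁ sin φ₂ + cos φ₁ cos φ₂ cos Δλ,  σ = 1.2248 rad → d_gc = 7804.2 km
Rhumb line: Δψ = -1.8136, q = Δφ/Δψ = 0.5544, d_rh = R√(Δφ²+q²Δλ²) = 8268.8 km
Excess = 8268.8 − 7804.2 = 464.6 ≈ 465 km

465 km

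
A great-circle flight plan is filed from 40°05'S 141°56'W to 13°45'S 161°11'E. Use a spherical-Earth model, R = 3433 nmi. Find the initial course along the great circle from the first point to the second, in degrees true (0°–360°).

281.1°

θ = atan2( sin Δλ·cos φ₂ ,  cos φ₁ sin φ₂ − sin φ₁ cos φ₂ cos Δλ )
  = atan2(-0.8136, +0.1599) = 281.12°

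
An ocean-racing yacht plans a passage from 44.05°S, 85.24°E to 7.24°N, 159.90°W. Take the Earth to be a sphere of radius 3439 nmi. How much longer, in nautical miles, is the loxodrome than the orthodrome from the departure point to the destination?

Great circle: cos σ = sin φ₁ sin φ₂ + cos φ₁ cos φ₂ cos Δλ,  σ = 1.9686 rad → d_gc = 6769.9 nmi
Rhumb line: Δψ = +0.9848, q = Δφ/Δψ = 0.9090, d_rh = R√(Δφ²+q²Δλ²) = 6982.0 nmi
Excess = 6982.0 − 6769.9 = 212.1 ≈ 212 nmi

212 nmi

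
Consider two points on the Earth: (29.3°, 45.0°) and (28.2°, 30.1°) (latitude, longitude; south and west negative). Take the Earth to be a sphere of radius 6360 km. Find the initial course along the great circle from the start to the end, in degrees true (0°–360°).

268.8°

N = sin Δλ·cos φ₂ = -0.2266;  D = cos φ₁ sin φ₂ − sin φ₁ cos φ₂ cos Δλ = -0.0047
initial course = atan2(N, D) = 268.81°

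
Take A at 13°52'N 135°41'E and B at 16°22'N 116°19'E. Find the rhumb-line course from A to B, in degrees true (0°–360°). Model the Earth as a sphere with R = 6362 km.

Meridional parts: M(φ₁)=+0.2444, M(φ₂)=+0.2896 → ΔM = +0.0452;  Δλ = -0.3380 rad
tan C = Δλ / ΔM = -7.4779 → C = 277.62°

277.6°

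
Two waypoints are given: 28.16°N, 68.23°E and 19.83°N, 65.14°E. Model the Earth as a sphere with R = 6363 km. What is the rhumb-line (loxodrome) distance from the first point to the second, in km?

Rhumb course C = atan2(Δλ, Δψ) with Δψ = ln[tan(π/4+φ₂/2)/tan(π/4+φ₁/2)] = -0.1593, Δλ = -0.0539 → C = 198.70°
d = R·|Δφ| / |cos C| = 6363·0.14539 / 0.94721 = 977 km

977 km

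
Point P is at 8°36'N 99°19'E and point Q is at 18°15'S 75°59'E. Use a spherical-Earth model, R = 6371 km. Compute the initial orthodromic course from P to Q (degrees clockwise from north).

220.5°

θ = atan2( sin Δλ·cos φ₂ ,  cos φ₁ sin φ₂ − sin φ₁ cos φ₂ cos Δλ )
  = atan2(-0.3762, -0.4400) = 220.52°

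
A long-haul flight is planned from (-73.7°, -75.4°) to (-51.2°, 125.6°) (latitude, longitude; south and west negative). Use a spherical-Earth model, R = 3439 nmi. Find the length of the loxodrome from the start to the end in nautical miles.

Rhumb course C = atan2(Δλ, Δψ) with Δψ = ln[tan(π/4+φ₂/2)/tan(π/4+φ₁/2)] = +0.8998, Δλ = -2.7751 → C = 287.96°
d = R·|Δφ| / |cos C| = 3439·0.39270 / 0.30842 = 4379 nmi

4379 nmi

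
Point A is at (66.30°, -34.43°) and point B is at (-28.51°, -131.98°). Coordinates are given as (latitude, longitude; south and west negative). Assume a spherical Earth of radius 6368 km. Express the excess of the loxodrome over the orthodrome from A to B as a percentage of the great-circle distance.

Great circle: σ = 2.0754 rad → d_gc = Rσ = 13216.2 km
Rhumb: Δφ = -1.6547, Δλ = -1.7026, Δψ = -2.0810, q = Δφ/Δψ = 0.7952 → d_rh = R√(Δφ²+q²Δλ²) = 13614.8 km
Excess = (13614.8 − 13216.2) / 13216.2 = 398.6 / 13216.2 = 3.02% ≈ 3.0%

3.0%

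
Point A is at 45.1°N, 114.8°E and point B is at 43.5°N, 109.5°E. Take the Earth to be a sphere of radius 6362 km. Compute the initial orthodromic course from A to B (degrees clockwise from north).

249.0°

N = sin Δλ·cos φ₂ = -0.0670;  D = cos φ₁ sin φ₂ − sin φ₁ cos φ₂ cos Δλ = -0.0257
initial course = atan2(N, D) = 249.00°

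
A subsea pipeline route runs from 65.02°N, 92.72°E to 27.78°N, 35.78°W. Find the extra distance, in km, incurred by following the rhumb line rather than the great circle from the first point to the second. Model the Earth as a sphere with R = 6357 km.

Great circle: cos σ = sin φ₁ sin φ₂ + cos φ₁ cos φ₂ cos Δλ,  σ = 1.3797 rad → d_gc = 8771.1 km
Rhumb line: Δψ = -1.0022, q = Δφ/Δψ = 0.6485, d_rh = R√(Δφ²+q²Δλ²) = 10127.2 km
Excess = 10127.2 − 8771.1 = 1356.1 ≈ 1356 km

1356 km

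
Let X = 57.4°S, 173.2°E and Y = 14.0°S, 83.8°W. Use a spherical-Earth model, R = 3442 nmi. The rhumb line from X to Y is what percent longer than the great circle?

6.4%

Great circle: σ = 1.4845 rad → d_gc = Rσ = 5109.6 nmi
Rhumb: Δφ = +0.7575, Δλ = +1.7977, Δψ = +0.9827, q = Δφ/Δψ = 0.7708 → d_rh = R√(Δφ²+q²Δλ²) = 5435.4 nmi
Excess = (5435.4 − 5109.6) / 5109.6 = 325.8 / 5109.6 = 6.38% ≈ 6.4%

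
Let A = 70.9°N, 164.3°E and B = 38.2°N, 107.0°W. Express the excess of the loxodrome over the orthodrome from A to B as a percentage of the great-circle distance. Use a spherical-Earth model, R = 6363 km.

7.5%

Great circle: σ = 0.9395 rad → d_gc = Rσ = 5978.0 km
Rhumb: Δφ = -0.5707, Δλ = +1.5481, Δψ = -1.0599, q = Δφ/Δψ = 0.5384 → d_rh = R√(Δφ²+q²Δλ²) = 6428.1 km
Excess = (6428.1 − 5978.0) / 5978.0 = 450.1 / 5978.0 = 7.53% ≈ 7.5%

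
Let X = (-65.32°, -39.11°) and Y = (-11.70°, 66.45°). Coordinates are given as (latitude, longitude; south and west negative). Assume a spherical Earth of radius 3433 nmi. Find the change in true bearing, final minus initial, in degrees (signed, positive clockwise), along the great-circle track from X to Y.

At departure: θ₁ = atan2(sin Δλ cos φ₂, cos φ₁ sin φ₂ − sin φ₁ cos φ₂ cos Δλ) = 108.92°
At arrival: θ₂ = atan2(sin Δλ cos φ₁, −cos φ₂ sin φ₁ + sin φ₂ cos φ₁ cos Δλ) = 23.79°
Δθ = θ₂ − θ₁ = -85.1°

-85.1°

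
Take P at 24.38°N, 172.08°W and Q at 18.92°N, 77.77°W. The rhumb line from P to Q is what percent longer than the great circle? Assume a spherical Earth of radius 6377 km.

2.0%

Great circle: σ = 1.5016 rad → d_gc = Rσ = 9576.0 km
Rhumb: Δφ = -0.0953, Δλ = +1.6460, Δψ = -0.1026, q = Δφ/Δψ = 0.9290 → d_rh = R√(Δφ²+q²Δλ²) = 9770.2 km
Excess = (9770.2 − 9576.0) / 9576.0 = 194.2 / 9576.0 = 2.03% ≈ 2.0%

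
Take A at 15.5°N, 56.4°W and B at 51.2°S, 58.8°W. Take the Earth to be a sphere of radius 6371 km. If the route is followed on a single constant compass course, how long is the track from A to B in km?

Δψ = ln[tan(π/4+φ₂/2)/tan(π/4+φ₁/2)] = -1.3176;  Δφ = -1.1641 rad,  Δλ = -0.0419 rad
q = Δφ/Δψ = 0.8835
d = R·√(Δφ² + q²Δλ²) = 6371·1.16472 = 7420 km

7420 km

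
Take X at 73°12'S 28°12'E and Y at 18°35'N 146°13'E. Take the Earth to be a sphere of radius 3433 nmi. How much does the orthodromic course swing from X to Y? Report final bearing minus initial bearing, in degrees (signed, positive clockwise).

-95.3°

Initial bearing θ₁ = atan2(sin Δλ cos φ₂, cos φ₁ sin φ₂ − sin φ₁ cos φ₂ cos Δλ) = 111.77°
Final bearing θ₂ = (initial bearing from the destination back to the start) + 180° = 16.45°
Δθ = θ₂ − θ₁ = -95.3°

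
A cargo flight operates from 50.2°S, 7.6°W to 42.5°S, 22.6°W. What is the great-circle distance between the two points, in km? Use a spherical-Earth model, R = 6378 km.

Haversine: a = sin²(Δφ/2)+cos φ₁ cos φ₂ sin²(Δλ/2) = 0.01255;  σ = 2·atan2(√a,√(1−a))
σ = 12.864° → d = Rσ = 6378·0.22451 = 1432 km

1432 km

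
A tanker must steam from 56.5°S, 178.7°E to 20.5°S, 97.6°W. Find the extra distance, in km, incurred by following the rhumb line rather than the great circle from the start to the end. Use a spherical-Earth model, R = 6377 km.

Great circle: cos σ = sin φ₁ sin φ₂ + cos φ₁ cos φ₂ cos Δλ,  σ = 1.2145 rad → d_gc = 7745.15 km
Rhumb line: Δψ = +0.8351, q = Δφ/Δψ = 0.7524, d_rh = R√(Δφ²+q²Δλ²) = 8073.66 km
Excess = 8073.66 − 7745.15 = 328.51 ≈ 329 km

329 km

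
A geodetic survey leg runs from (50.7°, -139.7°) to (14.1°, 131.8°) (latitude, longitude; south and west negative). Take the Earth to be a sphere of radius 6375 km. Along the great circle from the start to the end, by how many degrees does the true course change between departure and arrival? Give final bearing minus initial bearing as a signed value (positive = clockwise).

-57.6°

Initial bearing θ₁ = atan2(sin Δλ cos φ₂, cos φ₁ sin φ₂ − sin φ₁ cos φ₂ cos Δλ) = 277.91°
Final bearing θ₂ = (initial bearing from the destination back to the start) + 180° = 220.30°
Δθ = θ₂ − θ₁ = -57.6°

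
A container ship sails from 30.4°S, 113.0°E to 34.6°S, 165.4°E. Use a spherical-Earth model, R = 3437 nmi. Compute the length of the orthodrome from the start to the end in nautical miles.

cos σ = sin φ₁ sin φ₂ + cos φ₁ cos φ₂ cos Δλ
      = sin(-30.40°)sin(-34.60°) + cos(-30.40°)cos(-34.60°)cos(52.40°) = 0.7205
σ = 43.902° → d = Rσ = 3437·0.76623 = 2634 nmi

2634 nmi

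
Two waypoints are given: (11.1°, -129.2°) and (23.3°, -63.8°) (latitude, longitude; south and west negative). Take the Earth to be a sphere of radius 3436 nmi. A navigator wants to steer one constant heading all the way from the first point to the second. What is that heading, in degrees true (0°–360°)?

Δψ = ln[tan(π/4+φ₂/2)/tan(π/4+φ₁/2)] = +0.2234
Δλ = +1.1414 rad (taken the short way round)
course = atan2(Δλ, Δψ) = 78.93°

78.9°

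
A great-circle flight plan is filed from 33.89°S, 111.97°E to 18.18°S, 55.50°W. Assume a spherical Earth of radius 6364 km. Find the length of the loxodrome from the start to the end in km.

Rhumb course C = atan2(Δλ, Δψ) with Δψ = ln[tan(π/4+φ₂/2)/tan(π/4+φ₁/2)] = +0.3066, Δλ = -2.9229 → C = 275.99°
d = R·|Δφ| / |cos C| = 6364·0.27419 / 0.10432 = 16727 km

16727 km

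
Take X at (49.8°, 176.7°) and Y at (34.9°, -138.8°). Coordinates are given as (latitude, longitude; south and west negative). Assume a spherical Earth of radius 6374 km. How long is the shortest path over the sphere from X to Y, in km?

Haversine: a = sin²(Δφ/2)+cos φ₁ cos φ₂ sin²(Δλ/2) = 0.09271;  σ = 2·atan2(√a,√(1−a))
σ = 35.454° → d = Rσ = 6374·0.61879 = 3944 km

3944 km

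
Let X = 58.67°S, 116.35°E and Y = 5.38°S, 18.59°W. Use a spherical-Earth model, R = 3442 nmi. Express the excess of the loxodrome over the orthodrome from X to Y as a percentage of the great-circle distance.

Great circle: σ = 1.8604 rad → d_gc = Rσ = 6403.5 nmi
Rhumb: Δφ = +0.9301, Δλ = -2.3551, Δψ = +1.1774, q = Δφ/Δψ = 0.7899 → d_rh = R√(Δφ²+q²Δλ²) = 7159.3 nmi
Excess = (7159.3 − 6403.5) / 6403.5 = 755.8 / 6403.5 = 11.80% ≈ 11.8%

11.8%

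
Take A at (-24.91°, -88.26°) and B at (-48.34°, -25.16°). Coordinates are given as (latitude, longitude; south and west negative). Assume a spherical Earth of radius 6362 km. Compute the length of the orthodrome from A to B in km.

5999 km

cos σ = sin φ₁ sin φ₂ + cos φ₁ cos φ₂ cos Δλ
      = sin(-24.91°)sin(-48.34°) + cos(-24.91°)cos(-48.34°)cos(63.10°) = 0.5874
σ = 54.025° → d = Rσ = 6362·0.94291 = 5999 km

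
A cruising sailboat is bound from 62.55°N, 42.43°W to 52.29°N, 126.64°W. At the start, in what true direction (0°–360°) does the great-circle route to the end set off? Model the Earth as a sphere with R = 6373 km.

297.0°

θ = atan2( sin Δλ·cos φ₂ ,  cos φ₁ sin φ₂ − sin φ₁ cos φ₂ cos Δλ )
  = atan2(-0.6085, +0.3099) = 296.99°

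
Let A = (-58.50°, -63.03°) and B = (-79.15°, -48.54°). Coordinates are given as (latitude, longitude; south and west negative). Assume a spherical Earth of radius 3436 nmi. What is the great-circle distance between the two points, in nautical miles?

1269 nmi

cos σ = sin φ₁ sin φ₂ + cos φ₁ cos φ₂ cos Δλ
      = sin(-58.50°)sin(-79.15°) + cos(-58.50°)cos(-79.15°)cos(14.49°) = 0.9326
σ = 21.152° → d = Rσ = 3436·0.36918 = 1269 nmi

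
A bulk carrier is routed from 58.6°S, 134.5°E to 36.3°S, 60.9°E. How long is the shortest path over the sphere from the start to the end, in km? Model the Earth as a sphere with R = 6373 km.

5717 km

cos σ = sin φ₁ sin φ₂ + cos φ₁ cos φ₂ cos Δλ
      = sin(-58.60°)sin(-36.30°) + cos(-58.60°)cos(-36.30°)cos(-73.60°) = 0.6239
σ = 51.401° → d = Rσ = 6373·0.89711 = 5717 km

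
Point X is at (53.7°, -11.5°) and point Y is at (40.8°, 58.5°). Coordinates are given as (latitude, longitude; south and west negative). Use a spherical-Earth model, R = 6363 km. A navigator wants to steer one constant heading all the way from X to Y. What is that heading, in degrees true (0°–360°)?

Meridional parts: M(φ₁)=+1.1153, M(φ₂)=+0.7812 → ΔM = -0.3341;  Δλ = +1.2217 rad
tan C = Δλ / ΔM = -3.6573 → C = 105.29°

105.3°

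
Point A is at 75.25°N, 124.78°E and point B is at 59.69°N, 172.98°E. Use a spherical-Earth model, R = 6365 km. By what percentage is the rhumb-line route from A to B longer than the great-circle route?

Great circle: σ = 0.4014 rad → d_gc = Rσ = 2555.1 km
Rhumb: Δφ = -0.2716, Δλ = +0.8412, Δψ = -0.7384, q = Δφ/Δψ = 0.3678 → d_rh = R√(Δφ²+q²Δλ²) = 2620.3 km
Excess = (2620.3 − 2555.1) / 2555.1 = 65.2 / 2555.1 = 2.552% ≈ 2.6%

2.6%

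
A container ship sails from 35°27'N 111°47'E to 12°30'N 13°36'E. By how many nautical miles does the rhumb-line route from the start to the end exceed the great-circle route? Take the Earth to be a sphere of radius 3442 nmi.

150 nmi

Great circle: cos σ = sin φ₁ sin φ₂ + cos φ₁ cos φ₂ cos Δλ,  σ = 1.5585 rad → d_gc = 5364.2 nmi
Rhumb line: Δψ = -0.4425, q = Δφ/Δψ = 0.9051, d_rh = R√(Δφ²+q²Δλ²) = 5513.9 nmi
Excess = 5513.9 − 5364.2 = 149.7 ≈ 150 nmi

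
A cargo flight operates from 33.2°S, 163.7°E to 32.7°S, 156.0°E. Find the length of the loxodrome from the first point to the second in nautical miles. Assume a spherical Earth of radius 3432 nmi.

Δψ = ln[tan(π/4+φ₂/2)/tan(π/4+φ₁/2)] = +0.0104;  Δφ = +0.0087 rad,  Δλ = -0.1344 rad
q = Δφ/Δψ = 0.8391
d = R·√(Δφ² + q²Δλ²) = 3432·0.11311 = 388 nmi

388 nmi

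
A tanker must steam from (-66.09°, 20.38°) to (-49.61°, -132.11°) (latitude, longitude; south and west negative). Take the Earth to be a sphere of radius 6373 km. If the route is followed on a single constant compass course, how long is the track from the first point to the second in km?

Rhumb course C = atan2(Δλ, Δψ) with Δψ = ln[tan(π/4+φ₂/2)/tan(π/4+φ₁/2)] = +0.5523, Δλ = -2.6615 → C = 281.72°
d = R·|Δφ| / |cos C| = 6373·0.28763 / 0.20318 = 9022 km

9022 km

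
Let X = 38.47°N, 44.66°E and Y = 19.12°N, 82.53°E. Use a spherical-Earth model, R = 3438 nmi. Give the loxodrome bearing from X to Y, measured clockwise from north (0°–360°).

Meridional parts: M(φ₁)=+0.7284, M(φ₂)=+0.3401 → ΔM = -0.3884;  Δλ = +0.6610 rad
tan C = Δλ / ΔM = -1.7019 → C = 120.44°

120.4°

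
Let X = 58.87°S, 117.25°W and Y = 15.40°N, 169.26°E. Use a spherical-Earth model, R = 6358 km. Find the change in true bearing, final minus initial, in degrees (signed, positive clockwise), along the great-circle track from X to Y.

Initial bearing θ₁ = atan2(sin Δλ cos φ₂, cos φ₁ sin φ₂ − sin φ₁ cos φ₂ cos Δλ) = 291.91°
Final bearing θ₂ = (initial bearing from the destination back to the start) + 180° = 330.17°
Δθ = θ₂ − θ₁ = +38.3°

+38.3°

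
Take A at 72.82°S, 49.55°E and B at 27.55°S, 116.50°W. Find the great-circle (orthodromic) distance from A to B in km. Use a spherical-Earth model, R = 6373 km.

Haversine: a = sin²(Δφ/2)+cos φ₁ cos φ₂ sin²(Δλ/2) = 0.40614;  σ = 2·atan2(√a,√(1−a))
σ = 79.180° → d = Rσ = 6373·1.38195 = 8807 km

8807 km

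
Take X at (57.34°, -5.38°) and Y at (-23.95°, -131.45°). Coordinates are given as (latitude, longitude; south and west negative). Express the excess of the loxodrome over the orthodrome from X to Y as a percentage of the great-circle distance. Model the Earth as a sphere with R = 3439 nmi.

Great circle: σ = 2.2551 rad → d_gc = Rσ = 7755.3 nmi
Rhumb: Δφ = -1.4188, Δλ = -2.2003, Δψ = -1.6584, q = Δφ/Δψ = 0.8555 → d_rh = R√(Δφ²+q²Δλ²) = 8106.5 nmi
Excess = (8106.5 − 7755.3) / 7755.3 = 351.2 / 7755.3 = 4.53% ≈ 4.5%

4.5%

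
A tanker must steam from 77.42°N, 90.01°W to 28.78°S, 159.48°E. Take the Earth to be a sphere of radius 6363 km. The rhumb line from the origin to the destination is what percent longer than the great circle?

Great circle: σ = 2.1374 rad → d_gc = Rσ = 13600.3 km
Rhumb: Δφ = -1.8535, Δλ = -1.9288, Δψ = -2.7301, q = Δφ/Δψ = 0.6789 → d_rh = R√(Δφ²+q²Δλ²) = 14440.5 km
Excess = (14440.5 − 13600.3) / 13600.3 = 840.2 / 13600.3 = 6.18% ≈ 6.2%

6.2%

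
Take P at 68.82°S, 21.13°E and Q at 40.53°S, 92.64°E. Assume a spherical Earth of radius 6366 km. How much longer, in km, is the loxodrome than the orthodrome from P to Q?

Great circle: cos σ = sin φ₁ sin φ₂ + cos φ₁ cos φ₂ cos Δλ,  σ = 0.8051 rad → d_gc = 5125.3 km
Rhumb line: Δψ = +0.9018, q = Δφ/Δψ = 0.5475, d_rh = R√(Δφ²+q²Δλ²) = 5366.9 km
Excess = 5366.9 − 5125.3 = 241.6 ≈ 242 km

242 km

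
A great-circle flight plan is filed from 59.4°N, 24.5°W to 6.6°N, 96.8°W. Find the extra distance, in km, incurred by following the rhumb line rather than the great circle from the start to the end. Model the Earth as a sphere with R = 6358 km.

Great circle: cos σ = sin φ₁ sin φ₂ + cos φ₁ cos φ₂ cos Δλ,  σ = 1.3154 rad → d_gc = 8363.0 km
Rhumb line: Δψ = -1.1808, q = Δφ/Δψ = 0.7805, d_rh = R√(Δφ²+q²Δλ²) = 8575.4 km
Excess = 8575.4 − 8363.0 = 212.4 ≈ 212 km

212 km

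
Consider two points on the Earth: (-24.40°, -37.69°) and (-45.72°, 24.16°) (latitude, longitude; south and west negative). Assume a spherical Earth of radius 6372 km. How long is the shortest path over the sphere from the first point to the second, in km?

Haversine: a = sin²(Δφ/2)+cos φ₁ cos φ₂ sin²(Δλ/2) = 0.20214;  σ = 2·atan2(√a,√(1−a))
σ = 53.436° → d = Rσ = 6372·0.93264 = 5943 km

5943 km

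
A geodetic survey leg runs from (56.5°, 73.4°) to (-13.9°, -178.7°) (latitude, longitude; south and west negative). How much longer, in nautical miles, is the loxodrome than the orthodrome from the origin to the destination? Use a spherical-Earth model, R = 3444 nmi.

252 nmi

Great circle: cos σ = sin φ₁ sin φ₂ + cos φ₁ cos φ₂ cos Δλ,  σ = 1.9444 rad → d_gc = 6696.60 nmi
Rhumb line: Δψ = -1.4458, q = Δφ/Δψ = 0.8499, d_rh = R√(Δφ²+q²Δλ²) = 6949.07 nmi
Excess = 6949.07 − 6696.60 = 252.47 ≈ 252 nmi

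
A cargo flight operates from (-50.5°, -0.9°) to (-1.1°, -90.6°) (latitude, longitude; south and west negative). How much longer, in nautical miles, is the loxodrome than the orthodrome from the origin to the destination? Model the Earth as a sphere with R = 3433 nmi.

Great circle: cos σ = sin φ₁ sin φ₂ + cos φ₁ cos φ₂ cos Δλ,  σ = 1.5527 rad → d_gc = 5330.3 nmi
Rhumb line: Δψ = +1.0051, q = Δφ/Δψ = 0.8578, d_rh = R√(Δφ²+q²Δλ²) = 5478.6 nmi
Excess = 5478.6 − 5330.3 = 148.3 ≈ 148 nmi

148 nmi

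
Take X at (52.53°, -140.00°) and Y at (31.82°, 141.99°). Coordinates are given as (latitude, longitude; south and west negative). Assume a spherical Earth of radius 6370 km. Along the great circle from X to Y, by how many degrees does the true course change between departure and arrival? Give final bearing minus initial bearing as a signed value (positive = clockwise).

Initial bearing θ₁ = atan2(sin Δλ cos φ₂, cos φ₁ sin φ₂ − sin φ₁ cos φ₂ cos Δλ) = 282.26°
Final bearing θ₂ = (initial bearing from the destination back to the start) + 180° = 224.40°
Δθ = θ₂ − θ₁ = -57.9°

-57.9°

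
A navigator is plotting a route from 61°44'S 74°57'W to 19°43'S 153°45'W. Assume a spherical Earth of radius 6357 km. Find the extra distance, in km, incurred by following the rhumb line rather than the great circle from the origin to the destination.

Great circle: cos σ = sin φ₁ sin φ₂ + cos φ₁ cos φ₂ cos Δλ,  σ = 1.1770 rad → d_gc = 7481.96 km
Rhumb line: Δψ = +1.0280, q = Δφ/Δψ = 0.7134, d_rh = R√(Δφ²+q²Δλ²) = 7786.54 km
Excess = 7786.54 − 7481.96 = 304.58 ≈ 305 km

305 km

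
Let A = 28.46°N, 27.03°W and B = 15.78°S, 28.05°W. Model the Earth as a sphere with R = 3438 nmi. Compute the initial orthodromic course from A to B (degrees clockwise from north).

181.4°

θ = atan2( sin Δλ·cos φ₂ ,  cos φ₁ sin φ₂ − sin φ₁ cos φ₂ cos Δλ )
  = atan2(-0.0171, -0.6976) = 181.41°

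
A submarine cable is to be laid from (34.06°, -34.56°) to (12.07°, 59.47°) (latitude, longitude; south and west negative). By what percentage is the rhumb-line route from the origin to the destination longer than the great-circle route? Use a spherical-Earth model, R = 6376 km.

Great circle: σ = 1.5106 rad → d_gc = Rσ = 9631.5 km
Rhumb: Δφ = -0.3838, Δλ = +1.6411, Δψ = -0.4207, q = Δφ/Δψ = 0.9123 → d_rh = R√(Δφ²+q²Δλ²) = 9855.0 km
Excess = (9855.0 − 9631.5) / 9631.5 = 223.5 / 9631.5 = 2.32% ≈ 2.3%

2.3%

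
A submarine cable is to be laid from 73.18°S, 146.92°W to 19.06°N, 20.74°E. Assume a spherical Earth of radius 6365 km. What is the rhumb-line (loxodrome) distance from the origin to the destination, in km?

Rhumb course C = atan2(Δλ, Δψ) with Δψ = ln[tan(π/4+φ₂/2)/tan(π/4+φ₁/2)] = +2.2506, Δλ = +2.9262 → C = 52.44°
d = R·|Δφ| / |cos C| = 6365·1.60989 / 0.60965 = 16808 km

16808 km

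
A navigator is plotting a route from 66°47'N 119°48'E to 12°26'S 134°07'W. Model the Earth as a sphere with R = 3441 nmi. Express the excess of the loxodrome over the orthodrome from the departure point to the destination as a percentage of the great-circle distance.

Great circle: σ = 1.8802 rad → d_gc = Rσ = 6469.9 nmi
Rhumb: Δφ = -1.3826, Δλ = +1.8515, Δψ = -1.8014, q = Δφ/Δψ = 0.7675 → d_rh = R√(Δφ²+q²Δλ²) = 6822.3 nmi
Excess = (6822.3 − 6469.9) / 6469.9 = 352.4 / 6469.9 = 5.447% ≈ 5.4%

5.4%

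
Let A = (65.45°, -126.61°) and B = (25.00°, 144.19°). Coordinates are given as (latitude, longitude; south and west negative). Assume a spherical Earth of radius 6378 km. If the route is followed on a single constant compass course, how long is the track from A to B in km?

7928 km

Rhumb course C = atan2(Δλ, Δψ) with Δψ = ln[tan(π/4+φ₂/2)/tan(π/4+φ₁/2)] = -1.0743, Δλ = -1.5568 → C = 235.39°
d = R·|Δφ| / |cos C| = 6378·0.70599 / 0.56796 = 7928 km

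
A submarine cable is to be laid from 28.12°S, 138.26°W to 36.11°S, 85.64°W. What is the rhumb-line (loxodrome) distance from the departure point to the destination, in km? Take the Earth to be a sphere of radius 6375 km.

Rhumb course C = atan2(Δλ, Δψ) with Δψ = ln[tan(π/4+φ₂/2)/tan(π/4+φ₁/2)] = -0.1649, Δλ = +0.9184 → C = 100.18°
d = R·|Δφ| / |cos C| = 6375·0.13945 / 0.17671 = 5031 km

5031 km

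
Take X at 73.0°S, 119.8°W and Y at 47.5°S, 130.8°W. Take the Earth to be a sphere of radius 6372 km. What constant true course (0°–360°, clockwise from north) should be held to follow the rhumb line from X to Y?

Δψ = ln[tan(π/4+φ₂/2)/tan(π/4+φ₁/2)] = +0.9563
Δλ = -0.1920 rad (taken the short way round)
course = atan2(Δλ, Δψ) = 348.65°

348.6°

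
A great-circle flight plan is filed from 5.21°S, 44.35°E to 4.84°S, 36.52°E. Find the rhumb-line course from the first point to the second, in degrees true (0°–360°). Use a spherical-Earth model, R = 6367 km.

Meridional parts: M(φ₁)=-0.0911, M(φ₂)=-0.0846 → ΔM = +0.0065;  Δλ = -0.1367 rad
tan C = Δλ / ΔM = -21.0808 → C = 272.72°

272.7°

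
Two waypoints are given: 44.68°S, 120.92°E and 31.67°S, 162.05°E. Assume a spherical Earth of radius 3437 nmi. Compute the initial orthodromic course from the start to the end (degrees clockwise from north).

θ = atan2( sin Δλ·cos φ₂ ,  cos φ₁ sin φ₂ − sin φ₁ cos φ₂ cos Δλ )
  = atan2(+0.5598, +0.0774) = 82.12°

82.1°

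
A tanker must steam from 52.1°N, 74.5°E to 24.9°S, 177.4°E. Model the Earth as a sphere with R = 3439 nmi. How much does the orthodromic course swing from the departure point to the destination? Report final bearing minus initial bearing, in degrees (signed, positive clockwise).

At departure: θ₁ = atan2(sin Δλ cos φ₂, cos φ₁ sin φ₂ − sin φ₁ cos φ₂ cos Δλ) = 96.38°
At arrival: θ₂ = atan2(sin Δλ cos φ₁, −cos φ₂ sin φ₁ + sin φ₂ cos φ₁ cos Δλ) = 137.70°
Δθ = θ₂ − θ₁ = +41.3°

+41.3°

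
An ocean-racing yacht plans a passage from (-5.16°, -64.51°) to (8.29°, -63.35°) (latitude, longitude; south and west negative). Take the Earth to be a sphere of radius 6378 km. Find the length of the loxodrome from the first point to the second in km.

Rhumb course C = atan2(Δλ, Δψ) with Δψ = ln[tan(π/4+φ₂/2)/tan(π/4+φ₁/2)] = +0.2354, Δλ = +0.0202 → C = 4.92°
d = R·|Δφ| / |cos C| = 6378·0.23475 / 0.99632 = 1503 km

1503 km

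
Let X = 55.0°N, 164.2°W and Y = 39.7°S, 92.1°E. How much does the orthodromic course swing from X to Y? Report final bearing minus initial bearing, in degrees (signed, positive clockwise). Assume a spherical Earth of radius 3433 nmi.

Initial bearing θ₁ = atan2(sin Δλ cos φ₂, cos φ₁ sin φ₂ − sin φ₁ cos φ₂ cos Δλ) = 253.80°
Final bearing θ₂ = (initial bearing from the destination back to the start) + 180° = 225.72°
Δθ = θ₂ − θ₁ = -28.1°

-28.1°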